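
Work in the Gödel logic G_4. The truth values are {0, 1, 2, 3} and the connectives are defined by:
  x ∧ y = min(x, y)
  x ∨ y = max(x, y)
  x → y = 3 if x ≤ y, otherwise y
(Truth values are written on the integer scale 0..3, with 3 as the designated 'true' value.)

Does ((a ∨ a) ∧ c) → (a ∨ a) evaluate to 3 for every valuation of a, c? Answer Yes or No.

a = 0, c = 0 ↦ 3
a = 0, c = 1 ↦ 3
a = 0, c = 2 ↦ 3
a = 0, c = 3 ↦ 3
a = 1, c = 0 ↦ 3
a = 1, c = 1 ↦ 3
a = 1, c = 2 ↦ 3
a = 1, c = 3 ↦ 3
a = 2, c = 0 ↦ 3
a = 2, c = 1 ↦ 3
a = 2, c = 2 ↦ 3
a = 2, c = 3 ↦ 3
a = 3, c = 0 ↦ 3
a = 3, c = 1 ↦ 3
a = 3, c = 2 ↦ 3
a = 3, c = 3 ↦ 3
Every assignment gives a value ≥ 3.

Yes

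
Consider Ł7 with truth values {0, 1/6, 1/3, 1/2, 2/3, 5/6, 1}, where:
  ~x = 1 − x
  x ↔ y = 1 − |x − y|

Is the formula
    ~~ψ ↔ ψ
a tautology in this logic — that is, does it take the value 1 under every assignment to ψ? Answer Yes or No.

ψ = 0 ↦ 1
ψ = 1/6 ↦ 1
ψ = 1/3 ↦ 1
ψ = 1/2 ↦ 1
ψ = 2/3 ↦ 1
ψ = 5/6 ↦ 1
ψ = 1 ↦ 1
Every assignment gives a value ≥ 1.

Yes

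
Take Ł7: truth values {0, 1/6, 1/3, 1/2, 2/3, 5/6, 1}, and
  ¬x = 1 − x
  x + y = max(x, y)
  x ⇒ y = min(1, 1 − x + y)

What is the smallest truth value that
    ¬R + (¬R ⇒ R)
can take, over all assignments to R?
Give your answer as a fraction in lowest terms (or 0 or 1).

Take R = 1/3:
¬R = ¬1/3 = 2/3
¬R = ¬1/3 = 2/3
¬R ⇒ R = 2/3 ⇒ 1/3 = 2/3
¬R + (¬R ⇒ R) = 2/3 + 2/3 = 2/3
No assignment yields a value below 2/3, so this is the minimum.

2/3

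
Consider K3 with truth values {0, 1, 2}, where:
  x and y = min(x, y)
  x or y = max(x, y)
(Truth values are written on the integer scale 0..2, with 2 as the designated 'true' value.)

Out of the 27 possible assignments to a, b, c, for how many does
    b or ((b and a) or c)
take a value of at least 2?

value 2: 15 assignments (counts)
value 1: 9 assignments
value 0: 3 assignments
So 15 of the 27 assignments meet the threshold.

15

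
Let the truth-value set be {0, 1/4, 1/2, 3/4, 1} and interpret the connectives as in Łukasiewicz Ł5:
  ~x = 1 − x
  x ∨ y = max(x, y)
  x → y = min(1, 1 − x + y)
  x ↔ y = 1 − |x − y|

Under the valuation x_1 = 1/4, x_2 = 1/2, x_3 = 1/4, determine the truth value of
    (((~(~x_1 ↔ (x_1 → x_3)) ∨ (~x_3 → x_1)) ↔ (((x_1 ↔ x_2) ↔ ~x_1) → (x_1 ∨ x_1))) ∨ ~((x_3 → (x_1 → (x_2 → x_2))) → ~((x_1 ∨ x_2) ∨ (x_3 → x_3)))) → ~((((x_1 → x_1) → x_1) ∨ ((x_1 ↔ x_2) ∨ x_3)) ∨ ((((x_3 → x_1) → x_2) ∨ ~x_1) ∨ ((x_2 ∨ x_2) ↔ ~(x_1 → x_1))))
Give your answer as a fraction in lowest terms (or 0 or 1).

~x_1 = ~1/4 = 3/4
x_1 → x_3 = 1/4 → 1/4 = 1
~x_1 ↔ (x_1 → x_3) = 3/4 ↔ 1 = 3/4
~(~x_1 ↔ (x_1 → x_3)) = ~3/4 = 1/4
~x_3 = ~1/4 = 3/4
~x_3 → x_1 = 3/4 → 1/4 = 1/2
~(~x_1 ↔ (x_1 → x_3)) ∨ (~x_3 → x_1) = 1/4 ∨ 1/2 = 1/2
x_1 ↔ x_2 = 1/4 ↔ 1/2 = 3/4
~x_1 = ~1/4 = 3/4
(x_1 ↔ x_2) ↔ ~x_1 = 3/4 ↔ 3/4 = 1
x_1 ∨ x_1 = 1/4 ∨ 1/4 = 1/4
((x_1 ↔ x_2) ↔ ~x_1) → (x_1 ∨ x_1) = 1 → 1/4 = 1/4
(~(~x_1 ↔ (x_1 → x_3)) ∨ (~x_3 → x_1)) ↔ (((x_1 ↔ x_2) ↔ ~x_1) → (x_1 ∨ x_1)) = 1/2 ↔ 1/4 = 3/4
x_2 → x_2 = 1/2 → 1/2 = 1
x_1 → (x_2 → x_2) = 1/4 → 1 = 1
x_3 → (x_1 → (x_2 → x_2)) = 1/4 → 1 = 1
x_1 ∨ x_2 = 1/4 ∨ 1/2 = 1/2
x_3 → x_3 = 1/4 → 1/4 = 1
(x_1 ∨ x_2) ∨ (x_3 → x_3) = 1/2 ∨ 1 = 1
~((x_1 ∨ x_2) ∨ (x_3 → x_3)) = ~1 = 0
(x_3 → (x_1 → (x_2 → x_2))) → ~((x_1 ∨ x_2) ∨ (x_3 → x_3)) = 1 → 0 = 0
~((x_3 → (x_1 → (x_2 → x_2))) → ~((x_1 ∨ x_2) ∨ (x_3 → x_3))) = ~0 = 1
((~(~x_1 ↔ (x_1 → x_3)) ∨ (~x_3 → x_1)) ↔ (((x_1 ↔ x_2) ↔ ~x_1) → (x_1 ∨ x_1))) ∨ ~((x_3 → (x_1 → (x_2 → x_2))) → ~((x_1 ∨ x_2) ∨ (x_3 → x_3))) = 3/4 ∨ 1 = 1
x_1 → x_1 = 1/4 → 1/4 = 1
(x_1 → x_1) → x_1 = 1 → 1/4 = 1/4
x_1 ↔ x_2 = 1/4 ↔ 1/2 = 3/4
(x_1 ↔ x_2) ∨ x_3 = 3/4 ∨ 1/4 = 3/4
((x_1 → x_1) → x_1) ∨ ((x_1 ↔ x_2) ∨ x_3) = 1/4 ∨ 3/4 = 3/4
x_3 → x_1 = 1/4 → 1/4 = 1
(x_3 → x_1) → x_2 = 1 → 1/2 = 1/2
~x_1 = ~1/4 = 3/4
((x_3 → x_1) → x_2) ∨ ~x_1 = 1/2 ∨ 3/4 = 3/4
x_2 ∨ x_2 = 1/2 ∨ 1/2 = 1/2
x_1 → x_1 = 1/4 → 1/4 = 1
~(x_1 → x_1) = ~1 = 0
(x_2 ∨ x_2) ↔ ~(x_1 → x_1) = 1/2 ↔ 0 = 1/2
(((x_3 → x_1) → x_2) ∨ ~x_1) ∨ ((x_2 ∨ x_2) ↔ ~(x_1 → x_1)) = 3/4 ∨ 1/2 = 3/4
(((x_1 → x_1) → x_1) ∨ ((x_1 ↔ x_2) ∨ x_3)) ∨ ((((x_3 → x_1) → x_2) ∨ ~x_1) ∨ ((x_2 ∨ x_2) ↔ ~(x_1 → x_1))) = 3/4 ∨ 3/4 = 3/4
~((((x_1 → x_1) → x_1) ∨ ((x_1 ↔ x_2) ∨ x_3)) ∨ ((((x_3 → x_1) → x_2) ∨ ~x_1) ∨ ((x_2 ∨ x_2) ↔ ~(x_1 → x_1)))) = ~3/4 = 1/4
(((~(~x_1 ↔ (x_1 → x_3)) ∨ (~x_3 → x_1)) ↔ (((x_1 ↔ x_2) ↔ ~x_1) → (x_1 ∨ x_1))) ∨ ~((x_3 → (x_1 → (x_2 → x_2))) → ~((x_1 ∨ x_2) ∨ (x_3 → x_3)))) → ~((((x_1 → x_1) → x_1) ∨ ((x_1 ↔ x_2) ∨ x_3)) ∨ ((((x_3 → x_1) → x_2) ∨ ~x_1) ∨ ((x_2 ∨ x_2) ↔ ~(x_1 → x_1)))) = 1 → 1/4 = 1/4

1/4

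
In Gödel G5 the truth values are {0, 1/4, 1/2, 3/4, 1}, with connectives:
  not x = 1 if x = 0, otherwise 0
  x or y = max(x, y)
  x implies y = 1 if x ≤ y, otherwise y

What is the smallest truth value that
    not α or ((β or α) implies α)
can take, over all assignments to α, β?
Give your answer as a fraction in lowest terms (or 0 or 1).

Take α = 1/4, β = 1/2:
not α = not 1/4 = 0
β or α = 1/2 or 1/4 = 1/2
(β or α) implies α = 1/2 implies 1/4 = 1/4
not α or ((β or α) implies α) = 0 or 1/4 = 1/4
No assignment yields a value below 1/4, so this is the minimum.

1/4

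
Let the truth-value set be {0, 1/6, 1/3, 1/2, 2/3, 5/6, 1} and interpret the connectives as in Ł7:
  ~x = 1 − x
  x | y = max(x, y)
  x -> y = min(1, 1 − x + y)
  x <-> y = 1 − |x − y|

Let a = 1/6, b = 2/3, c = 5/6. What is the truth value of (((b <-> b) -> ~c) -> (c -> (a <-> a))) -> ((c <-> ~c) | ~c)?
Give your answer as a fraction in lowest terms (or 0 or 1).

b <-> b = 2/3 <-> 2/3 = 1
~c = ~5/6 = 1/6
(b <-> b) -> ~c = 1 -> 1/6 = 1/6
a <-> a = 1/6 <-> 1/6 = 1
c -> (a <-> a) = 5/6 -> 1 = 1
((b <-> b) -> ~c) -> (c -> (a <-> a)) = 1/6 -> 1 = 1
~c = ~5/6 = 1/6
c <-> ~c = 5/6 <-> 1/6 = 1/3
~c = ~5/6 = 1/6
(c <-> ~c) | ~c = 1/3 | 1/6 = 1/3
(((b <-> b) -> ~c) -> (c -> (a <-> a))) -> ((c <-> ~c) | ~c) = 1 -> 1/3 = 1/3

1/3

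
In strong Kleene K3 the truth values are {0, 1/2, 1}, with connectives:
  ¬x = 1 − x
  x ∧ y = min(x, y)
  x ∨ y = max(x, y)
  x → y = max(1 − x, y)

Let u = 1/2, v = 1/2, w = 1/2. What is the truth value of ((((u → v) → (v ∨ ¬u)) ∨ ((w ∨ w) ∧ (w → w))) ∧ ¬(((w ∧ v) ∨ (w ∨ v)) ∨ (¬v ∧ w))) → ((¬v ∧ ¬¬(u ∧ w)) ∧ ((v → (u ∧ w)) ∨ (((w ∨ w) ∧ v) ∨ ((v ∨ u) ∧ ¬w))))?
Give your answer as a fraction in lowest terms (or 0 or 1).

u → v = 1/2 → 1/2 = 1/2
¬u = ¬1/2 = 1/2
v ∨ ¬u = 1/2 ∨ 1/2 = 1/2
(u → v) → (v ∨ ¬u) = 1/2 → 1/2 = 1/2
w ∨ w = 1/2 ∨ 1/2 = 1/2
w → w = 1/2 → 1/2 = 1/2
(w ∨ w) ∧ (w → w) = 1/2 ∧ 1/2 = 1/2
((u → v) → (v ∨ ¬u)) ∨ ((w ∨ w) ∧ (w → w)) = 1/2 ∨ 1/2 = 1/2
w ∧ v = 1/2 ∧ 1/2 = 1/2
w ∨ v = 1/2 ∨ 1/2 = 1/2
(w ∧ v) ∨ (w ∨ v) = 1/2 ∨ 1/2 = 1/2
¬v = ¬1/2 = 1/2
¬v ∧ w = 1/2 ∧ 1/2 = 1/2
((w ∧ v) ∨ (w ∨ v)) ∨ (¬v ∧ w) = 1/2 ∨ 1/2 = 1/2
¬(((w ∧ v) ∨ (w ∨ v)) ∨ (¬v ∧ w)) = ¬1/2 = 1/2
(((u → v) → (v ∨ ¬u)) ∨ ((w ∨ w) ∧ (w → w))) ∧ ¬(((w ∧ v) ∨ (w ∨ v)) ∨ (¬v ∧ w)) = 1/2 ∧ 1/2 = 1/2
¬v = ¬1/2 = 1/2
u ∧ w = 1/2 ∧ 1/2 = 1/2
¬(u ∧ w) = ¬1/2 = 1/2
¬¬(u ∧ w) = ¬1/2 = 1/2
¬v ∧ ¬¬(u ∧ w) = 1/2 ∧ 1/2 = 1/2
u ∧ w = 1/2 ∧ 1/2 = 1/2
v → (u ∧ w) = 1/2 → 1/2 = 1/2
w ∨ w = 1/2 ∨ 1/2 = 1/2
(w ∨ w) ∧ v = 1/2 ∧ 1/2 = 1/2
v ∨ u = 1/2 ∨ 1/2 = 1/2
¬w = ¬1/2 = 1/2
(v ∨ u) ∧ ¬w = 1/2 ∧ 1/2 = 1/2
((w ∨ w) ∧ v) ∨ ((v ∨ u) ∧ ¬w) = 1/2 ∨ 1/2 = 1/2
(v → (u ∧ w)) ∨ (((w ∨ w) ∧ v) ∨ ((v ∨ u) ∧ ¬w)) = 1/2 ∨ 1/2 = 1/2
(¬v ∧ ¬¬(u ∧ w)) ∧ ((v → (u ∧ w)) ∨ (((w ∨ w) ∧ v) ∨ ((v ∨ u) ∧ ¬w))) = 1/2 ∧ 1/2 = 1/2
((((u → v) → (v ∨ ¬u)) ∨ ((w ∨ w) ∧ (w → w))) ∧ ¬(((w ∧ v) ∨ (w ∨ v)) ∨ (¬v ∧ w))) → ((¬v ∧ ¬¬(u ∧ w)) ∧ ((v → (u ∧ w)) ∨ (((w ∨ w) ∧ v) ∨ ((v ∨ u) ∧ ¬w)))) = 1/2 → 1/2 = 1/2

1/2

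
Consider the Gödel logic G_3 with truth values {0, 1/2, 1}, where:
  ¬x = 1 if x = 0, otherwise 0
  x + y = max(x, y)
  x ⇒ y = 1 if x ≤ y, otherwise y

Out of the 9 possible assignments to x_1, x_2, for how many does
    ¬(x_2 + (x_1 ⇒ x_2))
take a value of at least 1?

x_1 = 0, x_2 = 0 ↦ 0  <
x_1 = 0, x_2 = 1/2 ↦ 0  <
x_1 = 0, x_2 = 1 ↦ 0  <
x_1 = 1/2, x_2 = 0 ↦ 1  ≥
x_1 = 1/2, x_2 = 1/2 ↦ 0  <
x_1 = 1/2, x_2 = 1 ↦ 0  <
x_1 = 1, x_2 = 0 ↦ 1  ≥
x_1 = 1, x_2 = 1/2 ↦ 0  <
x_1 = 1, x_2 = 1 ↦ 0  <
So 2 of the 9 assignments meet the threshold.

2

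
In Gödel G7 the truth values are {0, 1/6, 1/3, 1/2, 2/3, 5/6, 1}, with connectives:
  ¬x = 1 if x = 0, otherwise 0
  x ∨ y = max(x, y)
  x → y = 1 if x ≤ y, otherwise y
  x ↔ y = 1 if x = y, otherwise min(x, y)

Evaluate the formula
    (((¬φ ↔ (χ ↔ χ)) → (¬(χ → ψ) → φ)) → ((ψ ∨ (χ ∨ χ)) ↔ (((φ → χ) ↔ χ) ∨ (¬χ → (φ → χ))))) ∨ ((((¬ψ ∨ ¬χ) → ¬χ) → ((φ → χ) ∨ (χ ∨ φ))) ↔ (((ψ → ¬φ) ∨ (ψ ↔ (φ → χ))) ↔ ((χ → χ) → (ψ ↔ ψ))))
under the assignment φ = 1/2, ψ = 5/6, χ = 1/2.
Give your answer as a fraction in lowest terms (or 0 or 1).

¬φ = ¬1/2 = 0
χ ↔ χ = 1/2 ↔ 1/2 = 1
¬φ ↔ (χ ↔ χ) = 0 ↔ 1 = 0
χ → ψ = 1/2 → 5/6 = 1
¬(χ → ψ) = ¬1 = 0
¬(χ → ψ) → φ = 0 → 1/2 = 1
(¬φ ↔ (χ ↔ χ)) → (¬(χ → ψ) → φ) = 0 → 1 = 1
χ ∨ χ = 1/2 ∨ 1/2 = 1/2
ψ ∨ (χ ∨ χ) = 5/6 ∨ 1/2 = 5/6
φ → χ = 1/2 → 1/2 = 1
(φ → χ) ↔ χ = 1 ↔ 1/2 = 1/2
¬χ = ¬1/2 = 0
φ → χ = 1/2 → 1/2 = 1
¬χ → (φ → χ) = 0 → 1 = 1
((φ → χ) ↔ χ) ∨ (¬χ → (φ → χ)) = 1/2 ∨ 1 = 1
(ψ ∨ (χ ∨ χ)) ↔ (((φ → χ) ↔ χ) ∨ (¬χ → (φ → χ))) = 5/6 ↔ 1 = 5/6
((¬φ ↔ (χ ↔ χ)) → (¬(χ → ψ) → φ)) → ((ψ ∨ (χ ∨ χ)) ↔ (((φ → χ) ↔ χ) ∨ (¬χ → (φ → χ)))) = 1 → 5/6 = 5/6
¬ψ = ¬5/6 = 0
¬χ = ¬1/2 = 0
¬ψ ∨ ¬χ = 0 ∨ 0 = 0
¬χ = ¬1/2 = 0
(¬ψ ∨ ¬χ) → ¬χ = 0 → 0 = 1
φ → χ = 1/2 → 1/2 = 1
χ ∨ φ = 1/2 ∨ 1/2 = 1/2
(φ → χ) ∨ (χ ∨ φ) = 1 ∨ 1/2 = 1
((¬ψ ∨ ¬χ) → ¬χ) → ((φ → χ) ∨ (χ ∨ φ)) = 1 → 1 = 1
¬φ = ¬1/2 = 0
ψ → ¬φ = 5/6 → 0 = 0
φ → χ = 1/2 → 1/2 = 1
ψ ↔ (φ → χ) = 5/6 ↔ 1 = 5/6
(ψ → ¬φ) ∨ (ψ ↔ (φ → χ)) = 0 ∨ 5/6 = 5/6
χ → χ = 1/2 → 1/2 = 1
ψ ↔ ψ = 5/6 ↔ 5/6 = 1
(χ → χ) → (ψ ↔ ψ) = 1 → 1 = 1
((ψ → ¬φ) ∨ (ψ ↔ (φ → χ))) ↔ ((χ → χ) → (ψ ↔ ψ)) = 5/6 ↔ 1 = 5/6
(((¬ψ ∨ ¬χ) → ¬χ) → ((φ → χ) ∨ (χ ∨ φ))) ↔ (((ψ → ¬φ) ∨ (ψ ↔ (φ → χ))) ↔ ((χ → χ) → (ψ ↔ ψ))) = 1 ↔ 5/6 = 5/6
(((¬φ ↔ (χ ↔ χ)) → (¬(χ → ψ) → φ)) → ((ψ ∨ (χ ∨ χ)) ↔ (((φ → χ) ↔ χ) ∨ (¬χ → (φ → χ))))) ∨ ((((¬ψ ∨ ¬χ) → ¬χ) → ((φ → χ) ∨ (χ ∨ φ))) ↔ (((ψ → ¬φ) ∨ (ψ ↔ (φ → χ))) ↔ ((χ → χ) → (ψ ↔ ψ)))) = 5/6 ∨ 5/6 = 5/6

5/6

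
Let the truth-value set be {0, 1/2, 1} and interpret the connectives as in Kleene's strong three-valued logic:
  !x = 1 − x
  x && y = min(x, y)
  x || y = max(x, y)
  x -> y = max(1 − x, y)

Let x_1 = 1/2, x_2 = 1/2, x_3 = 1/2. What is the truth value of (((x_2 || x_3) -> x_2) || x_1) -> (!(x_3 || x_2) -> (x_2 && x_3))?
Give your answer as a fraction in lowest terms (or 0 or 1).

1/2

x_2 || x_3 = 1/2 || 1/2 = 1/2
(x_2 || x_3) -> x_2 = 1/2 -> 1/2 = 1/2
((x_2 || x_3) -> x_2) || x_1 = 1/2 || 1/2 = 1/2
x_3 || x_2 = 1/2 || 1/2 = 1/2
!(x_3 || x_2) = !1/2 = 1/2
x_2 && x_3 = 1/2 && 1/2 = 1/2
!(x_3 || x_2) -> (x_2 && x_3) = 1/2 -> 1/2 = 1/2
(((x_2 || x_3) -> x_2) || x_1) -> (!(x_3 || x_2) -> (x_2 && x_3)) = 1/2 -> 1/2 = 1/2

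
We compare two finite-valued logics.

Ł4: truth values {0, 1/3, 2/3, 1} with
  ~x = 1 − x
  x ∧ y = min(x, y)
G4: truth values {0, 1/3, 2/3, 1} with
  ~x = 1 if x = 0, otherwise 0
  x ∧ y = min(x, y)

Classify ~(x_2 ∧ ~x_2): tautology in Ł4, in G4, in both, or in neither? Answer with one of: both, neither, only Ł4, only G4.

In Ł4: at x_2 = 1/3 the value is 2/3 — not a tautology.
In G4: every assignment gives 1 — tautology.

only G4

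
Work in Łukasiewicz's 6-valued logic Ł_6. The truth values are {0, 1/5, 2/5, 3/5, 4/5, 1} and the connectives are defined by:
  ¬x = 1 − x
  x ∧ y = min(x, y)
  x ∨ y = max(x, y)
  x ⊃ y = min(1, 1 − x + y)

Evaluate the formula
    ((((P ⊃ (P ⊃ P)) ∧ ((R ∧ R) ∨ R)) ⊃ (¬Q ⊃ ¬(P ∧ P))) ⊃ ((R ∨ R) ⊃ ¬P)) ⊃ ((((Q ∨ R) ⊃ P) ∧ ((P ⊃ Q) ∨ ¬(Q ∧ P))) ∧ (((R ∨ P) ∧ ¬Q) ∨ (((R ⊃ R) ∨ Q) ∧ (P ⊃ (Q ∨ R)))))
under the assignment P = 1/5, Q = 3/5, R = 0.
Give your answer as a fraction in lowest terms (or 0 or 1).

3/5

P ⊃ P = 1/5 ⊃ 1/5 = 1
P ⊃ (P ⊃ P) = 1/5 ⊃ 1 = 1
R ∧ R = 0 ∧ 0 = 0
(R ∧ R) ∨ R = 0 ∨ 0 = 0
(P ⊃ (P ⊃ P)) ∧ ((R ∧ R) ∨ R) = 1 ∧ 0 = 0
¬Q = ¬3/5 = 2/5
P ∧ P = 1/5 ∧ 1/5 = 1/5
¬(P ∧ P) = ¬1/5 = 4/5
¬Q ⊃ ¬(P ∧ P) = 2/5 ⊃ 4/5 = 1
((P ⊃ (P ⊃ P)) ∧ ((R ∧ R) ∨ R)) ⊃ (¬Q ⊃ ¬(P ∧ P)) = 0 ⊃ 1 = 1
R ∨ R = 0 ∨ 0 = 0
¬P = ¬1/5 = 4/5
(R ∨ R) ⊃ ¬P = 0 ⊃ 4/5 = 1
(((P ⊃ (P ⊃ P)) ∧ ((R ∧ R) ∨ R)) ⊃ (¬Q ⊃ ¬(P ∧ P))) ⊃ ((R ∨ R) ⊃ ¬P) = 1 ⊃ 1 = 1
Q ∨ R = 3/5 ∨ 0 = 3/5
(Q ∨ R) ⊃ P = 3/5 ⊃ 1/5 = 3/5
P ⊃ Q = 1/5 ⊃ 3/5 = 1
Q ∧ P = 3/5 ∧ 1/5 = 1/5
¬(Q ∧ P) = ¬1/5 = 4/5
(P ⊃ Q) ∨ ¬(Q ∧ P) = 1 ∨ 4/5 = 1
((Q ∨ R) ⊃ P) ∧ ((P ⊃ Q) ∨ ¬(Q ∧ P)) = 3/5 ∧ 1 = 3/5
R ∨ P = 0 ∨ 1/5 = 1/5
¬Q = ¬3/5 = 2/5
(R ∨ P) ∧ ¬Q = 1/5 ∧ 2/5 = 1/5
R ⊃ R = 0 ⊃ 0 = 1
(R ⊃ R) ∨ Q = 1 ∨ 3/5 = 1
Q ∨ R = 3/5 ∨ 0 = 3/5
P ⊃ (Q ∨ R) = 1/5 ⊃ 3/5 = 1
((R ⊃ R) ∨ Q) ∧ (P ⊃ (Q ∨ R)) = 1 ∧ 1 = 1
((R ∨ P) ∧ ¬Q) ∨ (((R ⊃ R) ∨ Q) ∧ (P ⊃ (Q ∨ R))) = 1/5 ∨ 1 = 1
(((Q ∨ R) ⊃ P) ∧ ((P ⊃ Q) ∨ ¬(Q ∧ P))) ∧ (((R ∨ P) ∧ ¬Q) ∨ (((R ⊃ R) ∨ Q) ∧ (P ⊃ (Q ∨ R)))) = 3/5 ∧ 1 = 3/5
((((P ⊃ (P ⊃ P)) ∧ ((R ∧ R) ∨ R)) ⊃ (¬Q ⊃ ¬(P ∧ P))) ⊃ ((R ∨ R) ⊃ ¬P)) ⊃ ((((Q ∨ R) ⊃ P) ∧ ((P ⊃ Q) ∨ ¬(Q ∧ P))) ∧ (((R ∨ P) ∧ ¬Q) ∨ (((R ⊃ R) ∨ Q) ∧ (P ⊃ (Q ∨ R))))) = 1 ⊃ 3/5 = 3/5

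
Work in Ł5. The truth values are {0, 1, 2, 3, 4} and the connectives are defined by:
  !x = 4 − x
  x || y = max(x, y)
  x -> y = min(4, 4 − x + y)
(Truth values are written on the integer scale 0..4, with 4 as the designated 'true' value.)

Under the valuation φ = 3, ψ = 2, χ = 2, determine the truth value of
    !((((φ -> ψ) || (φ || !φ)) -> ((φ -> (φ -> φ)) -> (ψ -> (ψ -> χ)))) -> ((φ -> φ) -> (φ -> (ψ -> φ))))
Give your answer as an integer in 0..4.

φ -> ψ = 3 -> 2 = 3
!φ = !3 = 1
φ || !φ = 3 || 1 = 3
(φ -> ψ) || (φ || !φ) = 3 || 3 = 3
φ -> φ = 3 -> 3 = 4
φ -> (φ -> φ) = 3 -> 4 = 4
ψ -> χ = 2 -> 2 = 4
ψ -> (ψ -> χ) = 2 -> 4 = 4
(φ -> (φ -> φ)) -> (ψ -> (ψ -> χ)) = 4 -> 4 = 4
((φ -> ψ) || (φ || !φ)) -> ((φ -> (φ -> φ)) -> (ψ -> (ψ -> χ))) = 3 -> 4 = 4
φ -> φ = 3 -> 3 = 4
ψ -> φ = 2 -> 3 = 4
φ -> (ψ -> φ) = 3 -> 4 = 4
(φ -> φ) -> (φ -> (ψ -> φ)) = 4 -> 4 = 4
(((φ -> ψ) || (φ || !φ)) -> ((φ -> (φ -> φ)) -> (ψ -> (ψ -> χ)))) -> ((φ -> φ) -> (φ -> (ψ -> φ))) = 4 -> 4 = 4
!((((φ -> ψ) || (φ || !φ)) -> ((φ -> (φ -> φ)) -> (ψ -> (ψ -> χ)))) -> ((φ -> φ) -> (φ -> (ψ -> φ)))) = !4 = 0

0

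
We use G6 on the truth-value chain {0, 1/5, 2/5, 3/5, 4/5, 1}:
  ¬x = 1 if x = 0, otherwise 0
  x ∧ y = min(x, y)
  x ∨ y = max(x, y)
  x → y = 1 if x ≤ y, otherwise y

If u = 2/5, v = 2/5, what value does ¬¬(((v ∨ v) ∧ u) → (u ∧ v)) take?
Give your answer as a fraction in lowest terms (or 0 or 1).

1

v ∨ v = 2/5 ∨ 2/5 = 2/5
(v ∨ v) ∧ u = 2/5 ∧ 2/5 = 2/5
u ∧ v = 2/5 ∧ 2/5 = 2/5
((v ∨ v) ∧ u) → (u ∧ v) = 2/5 → 2/5 = 1
¬(((v ∨ v) ∧ u) → (u ∧ v)) = ¬1 = 0
¬¬(((v ∨ v) ∧ u) → (u ∧ v)) = ¬0 = 1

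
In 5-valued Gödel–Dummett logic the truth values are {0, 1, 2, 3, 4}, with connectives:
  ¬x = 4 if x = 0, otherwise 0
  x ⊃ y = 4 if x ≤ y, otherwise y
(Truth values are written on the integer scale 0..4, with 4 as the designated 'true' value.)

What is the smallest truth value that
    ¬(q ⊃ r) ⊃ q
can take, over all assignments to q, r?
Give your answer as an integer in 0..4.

Take q = 1, r = 0:
q ⊃ r = 1 ⊃ 0 = 0
¬(q ⊃ r) = ¬0 = 4
¬(q ⊃ r) ⊃ q = 4 ⊃ 1 = 1
No assignment yields a value below 1, so this is the minimum.

1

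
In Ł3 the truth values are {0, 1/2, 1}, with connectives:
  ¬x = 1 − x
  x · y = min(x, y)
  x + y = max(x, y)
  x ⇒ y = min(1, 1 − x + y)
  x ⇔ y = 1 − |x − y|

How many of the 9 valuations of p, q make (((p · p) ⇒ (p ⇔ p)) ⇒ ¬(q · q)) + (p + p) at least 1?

p = 0, q = 0 ↦ 1  ≥
p = 0, q = 1/2 ↦ 1/2  <
p = 0, q = 1 ↦ 0  <
p = 1/2, q = 0 ↦ 1  ≥
p = 1/2, q = 1/2 ↦ 1/2  <
p = 1/2, q = 1 ↦ 1/2  <
p = 1, q = 0 ↦ 1  ≥
p = 1, q = 1/2 ↦ 1  ≥
p = 1, q = 1 ↦ 1  ≥
So 5 of the 9 assignments meet the threshold.

5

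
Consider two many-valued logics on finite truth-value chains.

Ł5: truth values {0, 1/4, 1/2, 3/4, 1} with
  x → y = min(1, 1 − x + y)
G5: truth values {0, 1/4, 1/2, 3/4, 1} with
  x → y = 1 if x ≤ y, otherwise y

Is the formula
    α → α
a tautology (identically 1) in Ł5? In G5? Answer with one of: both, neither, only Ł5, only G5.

In Ł5: every assignment gives 1 — tautology.
In G5: every assignment gives 1 — tautology.

both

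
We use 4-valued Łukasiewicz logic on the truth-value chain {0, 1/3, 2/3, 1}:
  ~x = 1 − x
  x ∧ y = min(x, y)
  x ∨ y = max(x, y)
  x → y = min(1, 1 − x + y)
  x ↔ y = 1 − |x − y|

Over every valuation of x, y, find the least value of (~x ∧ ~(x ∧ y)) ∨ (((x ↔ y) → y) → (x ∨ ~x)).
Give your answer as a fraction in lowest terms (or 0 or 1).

2/3

Take x = 1/3, y = 2/3:
~x = ~1/3 = 2/3
x ∧ y = 1/3 ∧ 2/3 = 1/3
~(x ∧ y) = ~1/3 = 2/3
~x ∧ ~(x ∧ y) = 2/3 ∧ 2/3 = 2/3
x ↔ y = 1/3 ↔ 2/3 = 2/3
(x ↔ y) → y = 2/3 → 2/3 = 1
~x = ~1/3 = 2/3
x ∨ ~x = 1/3 ∨ 2/3 = 2/3
((x ↔ y) → y) → (x ∨ ~x) = 1 → 2/3 = 2/3
(~x ∧ ~(x ∧ y)) ∨ (((x ↔ y) → y) → (x ∨ ~x)) = 2/3 ∨ 2/3 = 2/3
No assignment yields a value below 2/3, so this is the minimum.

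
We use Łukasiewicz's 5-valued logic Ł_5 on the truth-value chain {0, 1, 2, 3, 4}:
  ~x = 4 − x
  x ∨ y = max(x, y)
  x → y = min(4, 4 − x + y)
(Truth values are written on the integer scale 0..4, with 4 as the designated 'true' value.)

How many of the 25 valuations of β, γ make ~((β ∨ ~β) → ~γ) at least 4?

value 4: 2 assignments (counts)
value 3: 4 assignments
value 2: 5 assignments
value 1: 5 assignments
value 0: 9 assignments
So 2 of the 25 assignments meet the threshold.

2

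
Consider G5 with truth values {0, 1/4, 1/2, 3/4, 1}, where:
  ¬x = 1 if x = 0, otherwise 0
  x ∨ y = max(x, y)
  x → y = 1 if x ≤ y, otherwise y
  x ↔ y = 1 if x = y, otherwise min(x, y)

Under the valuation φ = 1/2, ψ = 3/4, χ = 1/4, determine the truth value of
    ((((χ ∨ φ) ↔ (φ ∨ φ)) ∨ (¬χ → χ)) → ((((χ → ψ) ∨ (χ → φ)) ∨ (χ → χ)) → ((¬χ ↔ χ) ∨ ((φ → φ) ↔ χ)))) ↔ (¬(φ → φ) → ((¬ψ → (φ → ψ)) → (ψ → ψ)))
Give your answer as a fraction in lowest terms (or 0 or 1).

1/4

χ ∨ φ = 1/4 ∨ 1/2 = 1/2
φ ∨ φ = 1/2 ∨ 1/2 = 1/2
(χ ∨ φ) ↔ (φ ∨ φ) = 1/2 ↔ 1/2 = 1
¬χ = ¬1/4 = 0
¬χ → χ = 0 → 1/4 = 1
((χ ∨ φ) ↔ (φ ∨ φ)) ∨ (¬χ → χ) = 1 ∨ 1 = 1
χ → ψ = 1/4 → 3/4 = 1
χ → φ = 1/4 → 1/2 = 1
(χ → ψ) ∨ (χ → φ) = 1 ∨ 1 = 1
χ → χ = 1/4 → 1/4 = 1
((χ → ψ) ∨ (χ → φ)) ∨ (χ → χ) = 1 ∨ 1 = 1
¬χ = ¬1/4 = 0
¬χ ↔ χ = 0 ↔ 1/4 = 0
φ → φ = 1/2 → 1/2 = 1
(φ → φ) ↔ χ = 1 ↔ 1/4 = 1/4
(¬χ ↔ χ) ∨ ((φ → φ) ↔ χ) = 0 ∨ 1/4 = 1/4
(((χ → ψ) ∨ (χ → φ)) ∨ (χ → χ)) → ((¬χ ↔ χ) ∨ ((φ → φ) ↔ χ)) = 1 → 1/4 = 1/4
(((χ ∨ φ) ↔ (φ ∨ φ)) ∨ (¬χ → χ)) → ((((χ → ψ) ∨ (χ → φ)) ∨ (χ → χ)) → ((¬χ ↔ χ) ∨ ((φ → φ) ↔ χ))) = 1 → 1/4 = 1/4
φ → φ = 1/2 → 1/2 = 1
¬(φ → φ) = ¬1 = 0
¬ψ = ¬3/4 = 0
φ → ψ = 1/2 → 3/4 = 1
¬ψ → (φ → ψ) = 0 → 1 = 1
ψ → ψ = 3/4 → 3/4 = 1
(¬ψ → (φ → ψ)) → (ψ → ψ) = 1 → 1 = 1
¬(φ → φ) → ((¬ψ → (φ → ψ)) → (ψ → ψ)) = 0 → 1 = 1
((((χ ∨ φ) ↔ (φ ∨ φ)) ∨ (¬χ → χ)) → ((((χ → ψ) ∨ (χ → φ)) ∨ (χ → χ)) → ((¬χ ↔ χ) ∨ ((φ → φ) ↔ χ)))) ↔ (¬(φ → φ) → ((¬ψ → (φ → ψ)) → (ψ → ψ))) = 1/4 ↔ 1 = 1/4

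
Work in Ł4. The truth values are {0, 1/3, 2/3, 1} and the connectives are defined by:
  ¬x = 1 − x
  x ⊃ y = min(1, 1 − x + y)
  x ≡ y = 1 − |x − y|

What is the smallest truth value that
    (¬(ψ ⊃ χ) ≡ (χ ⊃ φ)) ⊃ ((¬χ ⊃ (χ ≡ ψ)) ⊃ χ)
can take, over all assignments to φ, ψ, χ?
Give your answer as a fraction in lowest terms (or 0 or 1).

2/3

Take φ = 0, ψ = 2/3, χ = 1/3:
ψ ⊃ χ = 2/3 ⊃ 1/3 = 2/3
¬(ψ ⊃ χ) = ¬2/3 = 1/3
χ ⊃ φ = 1/3 ⊃ 0 = 2/3
¬(ψ ⊃ χ) ≡ (χ ⊃ φ) = 1/3 ≡ 2/3 = 2/3
¬χ = ¬1/3 = 2/3
χ ≡ ψ = 1/3 ≡ 2/3 = 2/3
¬χ ⊃ (χ ≡ ψ) = 2/3 ⊃ 2/3 = 1
(¬χ ⊃ (χ ≡ ψ)) ⊃ χ = 1 ⊃ 1/3 = 1/3
(¬(ψ ⊃ χ) ≡ (χ ⊃ φ)) ⊃ ((¬χ ⊃ (χ ≡ ψ)) ⊃ χ) = 2/3 ⊃ 1/3 = 2/3
No assignment yields a value below 2/3, so this is the minimum.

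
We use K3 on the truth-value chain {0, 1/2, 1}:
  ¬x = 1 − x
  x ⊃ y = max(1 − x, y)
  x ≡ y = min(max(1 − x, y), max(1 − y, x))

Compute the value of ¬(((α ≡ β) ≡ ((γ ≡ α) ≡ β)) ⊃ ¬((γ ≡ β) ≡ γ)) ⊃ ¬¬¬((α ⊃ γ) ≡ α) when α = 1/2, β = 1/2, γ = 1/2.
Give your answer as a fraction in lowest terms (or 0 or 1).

1/2

α ≡ β = 1/2 ≡ 1/2 = 1/2
γ ≡ α = 1/2 ≡ 1/2 = 1/2
(γ ≡ α) ≡ β = 1/2 ≡ 1/2 = 1/2
(α ≡ β) ≡ ((γ ≡ α) ≡ β) = 1/2 ≡ 1/2 = 1/2
γ ≡ β = 1/2 ≡ 1/2 = 1/2
(γ ≡ β) ≡ γ = 1/2 ≡ 1/2 = 1/2
¬((γ ≡ β) ≡ γ) = ¬1/2 = 1/2
((α ≡ β) ≡ ((γ ≡ α) ≡ β)) ⊃ ¬((γ ≡ β) ≡ γ) = 1/2 ⊃ 1/2 = 1/2
¬(((α ≡ β) ≡ ((γ ≡ α) ≡ β)) ⊃ ¬((γ ≡ β) ≡ γ)) = ¬1/2 = 1/2
α ⊃ γ = 1/2 ⊃ 1/2 = 1/2
(α ⊃ γ) ≡ α = 1/2 ≡ 1/2 = 1/2
¬((α ⊃ γ) ≡ α) = ¬1/2 = 1/2
¬¬((α ⊃ γ) ≡ α) = ¬1/2 = 1/2
¬¬¬((α ⊃ γ) ≡ α) = ¬1/2 = 1/2
¬(((α ≡ β) ≡ ((γ ≡ α) ≡ β)) ⊃ ¬((γ ≡ β) ≡ γ)) ⊃ ¬¬¬((α ⊃ γ) ≡ α) = 1/2 ⊃ 1/2 = 1/2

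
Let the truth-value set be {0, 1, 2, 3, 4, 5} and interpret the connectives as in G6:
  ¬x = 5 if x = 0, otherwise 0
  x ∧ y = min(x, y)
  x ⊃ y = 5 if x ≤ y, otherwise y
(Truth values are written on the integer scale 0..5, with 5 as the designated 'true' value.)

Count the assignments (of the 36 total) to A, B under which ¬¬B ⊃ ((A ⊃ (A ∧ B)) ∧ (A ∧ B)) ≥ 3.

value 5: 7 assignments (counts)
value 4: 3 assignments (counts)
value 3: 5 assignments (counts)
value 2: 7 assignments
value 1: 9 assignments
value 0: 5 assignments
So 15 of the 36 assignments meet the threshold.

15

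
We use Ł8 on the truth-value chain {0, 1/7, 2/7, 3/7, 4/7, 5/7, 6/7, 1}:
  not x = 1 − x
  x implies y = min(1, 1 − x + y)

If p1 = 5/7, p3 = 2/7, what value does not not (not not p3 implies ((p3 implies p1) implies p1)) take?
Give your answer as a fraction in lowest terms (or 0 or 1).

1

not p3 = not 2/7 = 5/7
not not p3 = not 5/7 = 2/7
p3 implies p1 = 2/7 implies 5/7 = 1
(p3 implies p1) implies p1 = 1 implies 5/7 = 5/7
not not p3 implies ((p3 implies p1) implies p1) = 2/7 implies 5/7 = 1
not (not not p3 implies ((p3 implies p1) implies p1)) = not 1 = 0
not not (not not p3 implies ((p3 implies p1) implies p1)) = not 0 = 1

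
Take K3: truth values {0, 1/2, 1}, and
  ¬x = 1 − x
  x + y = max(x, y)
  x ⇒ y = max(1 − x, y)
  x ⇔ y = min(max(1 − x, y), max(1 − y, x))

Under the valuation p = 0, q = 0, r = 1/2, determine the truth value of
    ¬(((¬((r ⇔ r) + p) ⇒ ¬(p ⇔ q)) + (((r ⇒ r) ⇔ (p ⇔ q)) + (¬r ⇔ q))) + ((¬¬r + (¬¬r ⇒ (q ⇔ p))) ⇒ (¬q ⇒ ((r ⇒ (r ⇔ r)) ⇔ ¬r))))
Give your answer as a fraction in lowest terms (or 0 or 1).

r ⇔ r = 1/2 ⇔ 1/2 = 1/2
(r ⇔ r) + p = 1/2 + 0 = 1/2
¬((r ⇔ r) + p) = ¬1/2 = 1/2
p ⇔ q = 0 ⇔ 0 = 1
¬(p ⇔ q) = ¬1 = 0
¬((r ⇔ r) + p) ⇒ ¬(p ⇔ q) = 1/2 ⇒ 0 = 1/2
r ⇒ r = 1/2 ⇒ 1/2 = 1/2
p ⇔ q = 0 ⇔ 0 = 1
(r ⇒ r) ⇔ (p ⇔ q) = 1/2 ⇔ 1 = 1/2
¬r = ¬1/2 = 1/2
¬r ⇔ q = 1/2 ⇔ 0 = 1/2
((r ⇒ r) ⇔ (p ⇔ q)) + (¬r ⇔ q) = 1/2 + 1/2 = 1/2
(¬((r ⇔ r) + p) ⇒ ¬(p ⇔ q)) + (((r ⇒ r) ⇔ (p ⇔ q)) + (¬r ⇔ q)) = 1/2 + 1/2 = 1/2
¬r = ¬1/2 = 1/2
¬¬r = ¬1/2 = 1/2
¬r = ¬1/2 = 1/2
¬¬r = ¬1/2 = 1/2
q ⇔ p = 0 ⇔ 0 = 1
¬¬r ⇒ (q ⇔ p) = 1/2 ⇒ 1 = 1
¬¬r + (¬¬r ⇒ (q ⇔ p)) = 1/2 + 1 = 1
¬q = ¬0 = 1
r ⇔ r = 1/2 ⇔ 1/2 = 1/2
r ⇒ (r ⇔ r) = 1/2 ⇒ 1/2 = 1/2
¬r = ¬1/2 = 1/2
(r ⇒ (r ⇔ r)) ⇔ ¬r = 1/2 ⇔ 1/2 = 1/2
¬q ⇒ ((r ⇒ (r ⇔ r)) ⇔ ¬r) = 1 ⇒ 1/2 = 1/2
(¬¬r + (¬¬r ⇒ (q ⇔ p))) ⇒ (¬q ⇒ ((r ⇒ (r ⇔ r)) ⇔ ¬r)) = 1 ⇒ 1/2 = 1/2
((¬((r ⇔ r) + p) ⇒ ¬(p ⇔ q)) + (((r ⇒ r) ⇔ (p ⇔ q)) + (¬r ⇔ q))) + ((¬¬r + (¬¬r ⇒ (q ⇔ p))) ⇒ (¬q ⇒ ((r ⇒ (r ⇔ r)) ⇔ ¬r))) = 1/2 + 1/2 = 1/2
¬(((¬((r ⇔ r) + p) ⇒ ¬(p ⇔ q)) + (((r ⇒ r) ⇔ (p ⇔ q)) + (¬r ⇔ q))) + ((¬¬r + (¬¬r ⇒ (q ⇔ p))) ⇒ (¬q ⇒ ((r ⇒ (r ⇔ r)) ⇔ ¬r)))) = ¬1/2 = 1/2

1/2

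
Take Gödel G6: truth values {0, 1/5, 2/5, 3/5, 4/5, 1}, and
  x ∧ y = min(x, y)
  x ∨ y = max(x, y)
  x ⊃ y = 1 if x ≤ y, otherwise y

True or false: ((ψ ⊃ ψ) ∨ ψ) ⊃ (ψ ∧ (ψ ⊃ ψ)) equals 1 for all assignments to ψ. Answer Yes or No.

Counterexample: take ψ = 0.
ψ ⊃ ψ = 0 ⊃ 0 = 1
(ψ ⊃ ψ) ∨ ψ = 1 ∨ 0 = 1
ψ ⊃ ψ = 0 ⊃ 0 = 1
ψ ∧ (ψ ⊃ ψ) = 0 ∧ 1 = 0
((ψ ⊃ ψ) ∨ ψ) ⊃ (ψ ∧ (ψ ⊃ ψ)) = 1 ⊃ 0 = 0
This gives 0 ≠ 1.

No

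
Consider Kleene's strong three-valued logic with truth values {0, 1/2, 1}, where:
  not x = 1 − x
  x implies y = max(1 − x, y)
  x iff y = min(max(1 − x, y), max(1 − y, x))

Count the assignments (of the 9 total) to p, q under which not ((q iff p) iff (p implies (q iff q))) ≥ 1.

2

p = 0, q = 0 ↦ 0  <
p = 0, q = 1/2 ↦ 1/2  <
p = 0, q = 1 ↦ 1  ≥
p = 1/2, q = 0 ↦ 1/2  <
p = 1/2, q = 1/2 ↦ 1/2  <
p = 1/2, q = 1 ↦ 1/2  <
p = 1, q = 0 ↦ 1  ≥
p = 1, q = 1/2 ↦ 1/2  <
p = 1, q = 1 ↦ 0  <
So 2 of the 9 assignments meet the threshold.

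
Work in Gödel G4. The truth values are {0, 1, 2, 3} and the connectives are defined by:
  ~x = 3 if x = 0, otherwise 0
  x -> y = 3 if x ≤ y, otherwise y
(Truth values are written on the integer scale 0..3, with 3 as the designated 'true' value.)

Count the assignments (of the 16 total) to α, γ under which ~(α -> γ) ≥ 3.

3

α = 0, γ = 0 ↦ 0  <
α = 0, γ = 1 ↦ 0  <
α = 0, γ = 2 ↦ 0  <
α = 0, γ = 3 ↦ 0  <
α = 1, γ = 0 ↦ 3  ≥
α = 1, γ = 1 ↦ 0  <
α = 1, γ = 2 ↦ 0  <
α = 1, γ = 3 ↦ 0  <
α = 2, γ = 0 ↦ 3  ≥
α = 2, γ = 1 ↦ 0  <
α = 2, γ = 2 ↦ 0  <
α = 2, γ = 3 ↦ 0  <
α = 3, γ = 0 ↦ 3  ≥
α = 3, γ = 1 ↦ 0  <
α = 3, γ = 2 ↦ 0  <
α = 3, γ = 3 ↦ 0  <
So 3 of the 16 assignments meet the threshold.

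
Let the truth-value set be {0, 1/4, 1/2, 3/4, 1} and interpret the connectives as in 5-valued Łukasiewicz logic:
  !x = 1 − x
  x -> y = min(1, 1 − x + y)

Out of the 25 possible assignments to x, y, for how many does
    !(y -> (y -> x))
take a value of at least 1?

1

value 1: 1 assignment (counts)
value 3/4: 1 assignment
value 1/2: 2 assignments
value 1/4: 2 assignments
value 0: 19 assignments
So 1 of the 25 assignments meets the threshold.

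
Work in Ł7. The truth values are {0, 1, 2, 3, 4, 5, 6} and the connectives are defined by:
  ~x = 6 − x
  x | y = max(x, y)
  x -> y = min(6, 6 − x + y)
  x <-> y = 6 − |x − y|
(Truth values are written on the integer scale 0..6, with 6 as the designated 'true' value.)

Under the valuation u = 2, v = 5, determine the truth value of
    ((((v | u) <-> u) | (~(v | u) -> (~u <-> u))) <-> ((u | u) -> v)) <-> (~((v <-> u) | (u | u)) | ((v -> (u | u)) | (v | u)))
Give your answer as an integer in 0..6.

5

v | u = 5 | 2 = 5
(v | u) <-> u = 5 <-> 2 = 3
v | u = 5 | 2 = 5
~(v | u) = ~5 = 1
~u = ~2 = 4
~u <-> u = 4 <-> 2 = 4
~(v | u) -> (~u <-> u) = 1 -> 4 = 6
((v | u) <-> u) | (~(v | u) -> (~u <-> u)) = 3 | 6 = 6
u | u = 2 | 2 = 2
(u | u) -> v = 2 -> 5 = 6
(((v | u) <-> u) | (~(v | u) -> (~u <-> u))) <-> ((u | u) -> v) = 6 <-> 6 = 6
v <-> u = 5 <-> 2 = 3
u | u = 2 | 2 = 2
(v <-> u) | (u | u) = 3 | 2 = 3
~((v <-> u) | (u | u)) = ~3 = 3
u | u = 2 | 2 = 2
v -> (u | u) = 5 -> 2 = 3
v | u = 5 | 2 = 5
(v -> (u | u)) | (v | u) = 3 | 5 = 5
~((v <-> u) | (u | u)) | ((v -> (u | u)) | (v | u)) = 3 | 5 = 5
((((v | u) <-> u) | (~(v | u) -> (~u <-> u))) <-> ((u | u) -> v)) <-> (~((v <-> u) | (u | u)) | ((v -> (u | u)) | (v | u))) = 6 <-> 5 = 5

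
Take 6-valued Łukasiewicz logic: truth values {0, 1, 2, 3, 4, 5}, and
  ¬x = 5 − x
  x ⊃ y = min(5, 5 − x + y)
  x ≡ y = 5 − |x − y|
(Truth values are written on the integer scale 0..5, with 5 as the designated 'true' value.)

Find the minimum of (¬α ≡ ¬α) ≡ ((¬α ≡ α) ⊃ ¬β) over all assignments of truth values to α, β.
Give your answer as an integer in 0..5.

Take α = 2, β = 5:
¬α = ¬2 = 3
¬α = ¬2 = 3
¬α ≡ ¬α = 3 ≡ 3 = 5
¬α = ¬2 = 3
¬α ≡ α = 3 ≡ 2 = 4
¬β = ¬5 = 0
(¬α ≡ α) ⊃ ¬β = 4 ⊃ 0 = 1
(¬α ≡ ¬α) ≡ ((¬α ≡ α) ⊃ ¬β) = 5 ≡ 1 = 1
No assignment yields a value below 1, so this is the minimum.

1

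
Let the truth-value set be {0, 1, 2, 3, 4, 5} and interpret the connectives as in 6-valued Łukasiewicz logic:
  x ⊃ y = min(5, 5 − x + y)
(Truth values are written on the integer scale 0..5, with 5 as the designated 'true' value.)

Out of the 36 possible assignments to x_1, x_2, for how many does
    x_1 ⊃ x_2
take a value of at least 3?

value 5: 21 assignments (counts)
value 4: 5 assignments (counts)
value 3: 4 assignments (counts)
value 2: 3 assignments
value 1: 2 assignments
value 0: 1 assignment
So 30 of the 36 assignments meet the threshold.

30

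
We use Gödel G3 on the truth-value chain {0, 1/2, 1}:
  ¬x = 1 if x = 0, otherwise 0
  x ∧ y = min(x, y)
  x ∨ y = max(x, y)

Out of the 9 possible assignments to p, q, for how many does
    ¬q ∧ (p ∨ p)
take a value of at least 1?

p = 0, q = 0 ↦ 0  <
p = 0, q = 1/2 ↦ 0  <
p = 0, q = 1 ↦ 0  <
p = 1/2, q = 0 ↦ 1/2  <
p = 1/2, q = 1/2 ↦ 0  <
p = 1/2, q = 1 ↦ 0  <
p = 1, q = 0 ↦ 1  ≥
p = 1, q = 1/2 ↦ 0  <
p = 1, q = 1 ↦ 0  <
So 1 of the 9 assignments meets the threshold.

1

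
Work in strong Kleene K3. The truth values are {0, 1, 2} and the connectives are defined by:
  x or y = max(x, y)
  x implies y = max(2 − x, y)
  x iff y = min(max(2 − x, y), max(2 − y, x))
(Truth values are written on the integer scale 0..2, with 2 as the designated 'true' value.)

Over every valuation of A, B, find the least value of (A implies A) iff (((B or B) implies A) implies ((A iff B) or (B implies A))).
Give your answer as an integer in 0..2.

Take A = 0, B = 1:
A implies A = 0 implies 0 = 2
B or B = 1 or 1 = 1
(B or B) implies A = 1 implies 0 = 1
A iff B = 0 iff 1 = 1
B implies A = 1 implies 0 = 1
(A iff B) or (B implies A) = 1 or 1 = 1
((B or B) implies A) implies ((A iff B) or (B implies A)) = 1 implies 1 = 1
(A implies A) iff (((B or B) implies A) implies ((A iff B) or (B implies A))) = 2 iff 1 = 1
No assignment yields a value below 1, so this is the minimum.

1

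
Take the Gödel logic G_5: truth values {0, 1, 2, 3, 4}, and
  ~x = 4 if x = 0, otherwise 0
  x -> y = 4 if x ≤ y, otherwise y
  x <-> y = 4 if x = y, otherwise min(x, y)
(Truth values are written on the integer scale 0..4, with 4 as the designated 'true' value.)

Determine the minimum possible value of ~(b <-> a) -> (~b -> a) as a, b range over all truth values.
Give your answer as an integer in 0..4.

1

Take a = 1, b = 0:
b <-> a = 0 <-> 1 = 0
~(b <-> a) = ~0 = 4
~b = ~0 = 4
~b -> a = 4 -> 1 = 1
~(b <-> a) -> (~b -> a) = 4 -> 1 = 1
No assignment yields a value below 1, so this is the minimum.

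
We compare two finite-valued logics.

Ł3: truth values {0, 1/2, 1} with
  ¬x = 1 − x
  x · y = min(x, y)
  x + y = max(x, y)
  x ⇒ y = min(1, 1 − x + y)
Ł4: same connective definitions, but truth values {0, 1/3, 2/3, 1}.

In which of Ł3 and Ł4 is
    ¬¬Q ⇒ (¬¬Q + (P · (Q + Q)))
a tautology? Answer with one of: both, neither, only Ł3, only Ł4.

In Ł3: every assignment gives 1 — tautology.
In Ł4: every assignment gives 1 — tautology.

both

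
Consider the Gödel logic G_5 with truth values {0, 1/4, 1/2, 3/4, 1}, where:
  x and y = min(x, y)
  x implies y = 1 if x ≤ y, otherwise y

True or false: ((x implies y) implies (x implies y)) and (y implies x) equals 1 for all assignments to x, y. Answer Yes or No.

No

Counterexample: take x = 0, y = 1/4.
x implies y = 0 implies 1/4 = 1
x implies y = 0 implies 1/4 = 1
(x implies y) implies (x implies y) = 1 implies 1 = 1
y implies x = 1/4 implies 0 = 0
((x implies y) implies (x implies y)) and (y implies x) = 1 and 0 = 0
This gives 0 ≠ 1.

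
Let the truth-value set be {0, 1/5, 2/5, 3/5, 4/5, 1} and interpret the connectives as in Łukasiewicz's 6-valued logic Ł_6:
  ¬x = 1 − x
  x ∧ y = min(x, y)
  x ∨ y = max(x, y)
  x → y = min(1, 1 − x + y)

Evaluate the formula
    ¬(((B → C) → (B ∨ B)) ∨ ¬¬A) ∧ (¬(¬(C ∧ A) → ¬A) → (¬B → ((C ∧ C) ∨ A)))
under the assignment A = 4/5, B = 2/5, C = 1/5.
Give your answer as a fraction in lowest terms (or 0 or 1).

B → C = 2/5 → 1/5 = 4/5
B ∨ B = 2/5 ∨ 2/5 = 2/5
(B → C) → (B ∨ B) = 4/5 → 2/5 = 3/5
¬A = ¬4/5 = 1/5
¬¬A = ¬1/5 = 4/5
((B → C) → (B ∨ B)) ∨ ¬¬A = 3/5 ∨ 4/5 = 4/5
¬(((B → C) → (B ∨ B)) ∨ ¬¬A) = ¬4/5 = 1/5
C ∧ A = 1/5 ∧ 4/5 = 1/5
¬(C ∧ A) = ¬1/5 = 4/5
¬A = ¬4/5 = 1/5
¬(C ∧ A) → ¬A = 4/5 → 1/5 = 2/5
¬(¬(C ∧ A) → ¬A) = ¬2/5 = 3/5
¬B = ¬2/5 = 3/5
C ∧ C = 1/5 ∧ 1/5 = 1/5
(C ∧ C) ∨ A = 1/5 ∨ 4/5 = 4/5
¬B → ((C ∧ C) ∨ A) = 3/5 → 4/5 = 1
¬(¬(C ∧ A) → ¬A) → (¬B → ((C ∧ C) ∨ A)) = 3/5 → 1 = 1
¬(((B → C) → (B ∨ B)) ∨ ¬¬A) ∧ (¬(¬(C ∧ A) → ¬A) → (¬B → ((C ∧ C) ∨ A))) = 1/5 ∧ 1 = 1/5

1/5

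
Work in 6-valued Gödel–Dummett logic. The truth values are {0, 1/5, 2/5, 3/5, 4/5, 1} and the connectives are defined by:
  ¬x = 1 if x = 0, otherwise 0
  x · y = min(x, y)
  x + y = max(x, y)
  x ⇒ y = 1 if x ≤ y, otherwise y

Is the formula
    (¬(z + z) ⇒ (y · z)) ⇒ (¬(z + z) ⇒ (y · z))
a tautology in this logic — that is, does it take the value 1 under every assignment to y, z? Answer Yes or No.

Yes

At y = 2/5, z = 3/5, for instance:
z + z = 3/5 + 3/5 = 3/5
¬(z + z) = ¬3/5 = 0
y · z = 2/5 · 3/5 = 2/5
¬(z + z) ⇒ (y · z) = 0 ⇒ 2/5 = 1
(¬(z + z) ⇒ (y · z)) ⇒ (¬(z + z) ⇒ (y · z)) = 1 ⇒ 1 = 1
and checking the remaining 35 assignments likewise gives ≥ 1 in every case.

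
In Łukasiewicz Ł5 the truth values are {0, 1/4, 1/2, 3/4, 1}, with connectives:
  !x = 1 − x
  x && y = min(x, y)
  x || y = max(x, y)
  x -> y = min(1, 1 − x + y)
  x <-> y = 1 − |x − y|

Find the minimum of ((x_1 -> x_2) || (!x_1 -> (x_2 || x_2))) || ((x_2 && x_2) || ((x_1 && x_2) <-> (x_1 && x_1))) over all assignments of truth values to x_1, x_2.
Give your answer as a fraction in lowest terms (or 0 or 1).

1/2

Take x_1 = 1/2, x_2 = 0:
x_1 -> x_2 = 1/2 -> 0 = 1/2
!x_1 = !1/2 = 1/2
x_2 || x_2 = 0 || 0 = 0
!x_1 -> (x_2 || x_2) = 1/2 -> 0 = 1/2
(x_1 -> x_2) || (!x_1 -> (x_2 || x_2)) = 1/2 || 1/2 = 1/2
x_2 && x_2 = 0 && 0 = 0
x_1 && x_2 = 1/2 && 0 = 0
x_1 && x_1 = 1/2 && 1/2 = 1/2
(x_1 && x_2) <-> (x_1 && x_1) = 0 <-> 1/2 = 1/2
(x_2 && x_2) || ((x_1 && x_2) <-> (x_1 && x_1)) = 0 || 1/2 = 1/2
((x_1 -> x_2) || (!x_1 -> (x_2 || x_2))) || ((x_2 && x_2) || ((x_1 && x_2) <-> (x_1 && x_1))) = 1/2 || 1/2 = 1/2
No assignment yields a value below 1/2, so this is the minimum.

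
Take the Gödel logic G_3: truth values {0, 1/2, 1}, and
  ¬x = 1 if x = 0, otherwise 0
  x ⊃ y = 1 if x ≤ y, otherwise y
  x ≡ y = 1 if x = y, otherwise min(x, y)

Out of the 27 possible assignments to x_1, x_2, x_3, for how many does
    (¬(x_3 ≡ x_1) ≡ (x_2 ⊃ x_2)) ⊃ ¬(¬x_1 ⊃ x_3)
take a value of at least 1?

15

value 1: 15 assignments (counts)
value 0: 12 assignments
So 15 of the 27 assignments meet the threshold.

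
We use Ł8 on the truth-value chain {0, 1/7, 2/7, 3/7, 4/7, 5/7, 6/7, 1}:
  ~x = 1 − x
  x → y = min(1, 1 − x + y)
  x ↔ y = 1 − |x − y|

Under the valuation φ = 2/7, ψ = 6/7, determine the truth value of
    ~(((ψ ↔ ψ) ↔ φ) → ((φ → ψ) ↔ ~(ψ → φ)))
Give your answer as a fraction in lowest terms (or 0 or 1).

0

ψ ↔ ψ = 6/7 ↔ 6/7 = 1
(ψ ↔ ψ) ↔ φ = 1 ↔ 2/7 = 2/7
φ → ψ = 2/7 → 6/7 = 1
ψ → φ = 6/7 → 2/7 = 3/7
~(ψ → φ) = ~3/7 = 4/7
(φ → ψ) ↔ ~(ψ → φ) = 1 ↔ 4/7 = 4/7
((ψ ↔ ψ) ↔ φ) → ((φ → ψ) ↔ ~(ψ → φ)) = 2/7 → 4/7 = 1
~(((ψ ↔ ψ) ↔ φ) → ((φ → ψ) ↔ ~(ψ → φ))) = ~1 = 0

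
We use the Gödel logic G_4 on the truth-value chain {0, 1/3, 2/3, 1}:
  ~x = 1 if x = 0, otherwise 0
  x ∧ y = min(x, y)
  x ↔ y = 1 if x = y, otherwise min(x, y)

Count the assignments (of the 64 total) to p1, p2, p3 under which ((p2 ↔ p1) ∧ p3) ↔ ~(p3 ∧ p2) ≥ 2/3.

value 1: 10 assignments (counts)
value 2/3: 1 assignment (counts)
value 1/3: 1 assignment
value 0: 52 assignments
So 11 of the 64 assignments meet the threshold.

11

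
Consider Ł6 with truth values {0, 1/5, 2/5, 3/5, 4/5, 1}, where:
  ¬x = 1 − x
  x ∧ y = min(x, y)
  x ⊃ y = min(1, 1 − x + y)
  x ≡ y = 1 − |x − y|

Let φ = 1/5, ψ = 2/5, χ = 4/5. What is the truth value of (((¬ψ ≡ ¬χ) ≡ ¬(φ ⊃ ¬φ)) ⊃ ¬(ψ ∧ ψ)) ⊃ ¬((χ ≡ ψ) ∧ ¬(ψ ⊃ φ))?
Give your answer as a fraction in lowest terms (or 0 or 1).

¬ψ = ¬2/5 = 3/5
¬χ = ¬4/5 = 1/5
¬ψ ≡ ¬χ = 3/5 ≡ 1/5 = 3/5
¬φ = ¬1/5 = 4/5
φ ⊃ ¬φ = 1/5 ⊃ 4/5 = 1
¬(φ ⊃ ¬φ) = ¬1 = 0
(¬ψ ≡ ¬χ) ≡ ¬(φ ⊃ ¬φ) = 3/5 ≡ 0 = 2/5
ψ ∧ ψ = 2/5 ∧ 2/5 = 2/5
¬(ψ ∧ ψ) = ¬2/5 = 3/5
((¬ψ ≡ ¬χ) ≡ ¬(φ ⊃ ¬φ)) ⊃ ¬(ψ ∧ ψ) = 2/5 ⊃ 3/5 = 1
χ ≡ ψ = 4/5 ≡ 2/5 = 3/5
ψ ⊃ φ = 2/5 ⊃ 1/5 = 4/5
¬(ψ ⊃ φ) = ¬4/5 = 1/5
(χ ≡ ψ) ∧ ¬(ψ ⊃ φ) = 3/5 ∧ 1/5 = 1/5
¬((χ ≡ ψ) ∧ ¬(ψ ⊃ φ)) = ¬1/5 = 4/5
(((¬ψ ≡ ¬χ) ≡ ¬(φ ⊃ ¬φ)) ⊃ ¬(ψ ∧ ψ)) ⊃ ¬((χ ≡ ψ) ∧ ¬(ψ ⊃ φ)) = 1 ⊃ 4/5 = 4/5

4/5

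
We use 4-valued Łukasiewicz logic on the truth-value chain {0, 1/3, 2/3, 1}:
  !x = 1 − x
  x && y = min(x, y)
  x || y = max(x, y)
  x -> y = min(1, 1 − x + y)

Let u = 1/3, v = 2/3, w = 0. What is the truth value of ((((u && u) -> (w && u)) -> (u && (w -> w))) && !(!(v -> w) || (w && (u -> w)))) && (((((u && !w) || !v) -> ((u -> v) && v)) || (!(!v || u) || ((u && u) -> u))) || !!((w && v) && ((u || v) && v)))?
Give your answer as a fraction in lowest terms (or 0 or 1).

u && u = 1/3 && 1/3 = 1/3
w && u = 0 && 1/3 = 0
(u && u) -> (w && u) = 1/3 -> 0 = 2/3
w -> w = 0 -> 0 = 1
u && (w -> w) = 1/3 && 1 = 1/3
((u && u) -> (w && u)) -> (u && (w -> w)) = 2/3 -> 1/3 = 2/3
v -> w = 2/3 -> 0 = 1/3
!(v -> w) = !1/3 = 2/3
u -> w = 1/3 -> 0 = 2/3
w && (u -> w) = 0 && 2/3 = 0
!(v -> w) || (w && (u -> w)) = 2/3 || 0 = 2/3
!(!(v -> w) || (w && (u -> w))) = !2/3 = 1/3
(((u && u) -> (w && u)) -> (u && (w -> w))) && !(!(v -> w) || (w && (u -> w))) = 2/3 && 1/3 = 1/3
!w = !0 = 1
u && !w = 1/3 && 1 = 1/3
!v = !2/3 = 1/3
(u && !w) || !v = 1/3 || 1/3 = 1/3
u -> v = 1/3 -> 2/3 = 1
(u -> v) && v = 1 && 2/3 = 2/3
((u && !w) || !v) -> ((u -> v) && v) = 1/3 -> 2/3 = 1
!v = !2/3 = 1/3
!v || u = 1/3 || 1/3 = 1/3
!(!v || u) = !1/3 = 2/3
u && u = 1/3 && 1/3 = 1/3
(u && u) -> u = 1/3 -> 1/3 = 1
!(!v || u) || ((u && u) -> u) = 2/3 || 1 = 1
(((u && !w) || !v) -> ((u -> v) && v)) || (!(!v || u) || ((u && u) -> u)) = 1 || 1 = 1
w && v = 0 && 2/3 = 0
u || v = 1/3 || 2/3 = 2/3
(u || v) && v = 2/3 && 2/3 = 2/3
(w && v) && ((u || v) && v) = 0 && 2/3 = 0
!((w && v) && ((u || v) && v)) = !0 = 1
!!((w && v) && ((u || v) && v)) = !1 = 0
((((u && !w) || !v) -> ((u -> v) && v)) || (!(!v || u) || ((u && u) -> u))) || !!((w && v) && ((u || v) && v)) = 1 || 0 = 1
((((u && u) -> (w && u)) -> (u && (w -> w))) && !(!(v -> w) || (w && (u -> w)))) && (((((u && !w) || !v) -> ((u -> v) && v)) || (!(!v || u) || ((u && u) -> u))) || !!((w && v) && ((u || v) && v))) = 1/3 && 1 = 1/3

1/3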